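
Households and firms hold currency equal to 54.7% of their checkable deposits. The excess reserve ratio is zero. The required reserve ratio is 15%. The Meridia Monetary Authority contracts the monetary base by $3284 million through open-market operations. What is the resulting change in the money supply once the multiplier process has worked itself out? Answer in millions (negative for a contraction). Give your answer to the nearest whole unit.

The money multiplier is m = (1 + c) / (rr + c) = (1 + 0.547) / (0.15 + 0.547) ≈ 2.21951.
The sale removes 3284 million of base, so ΔM = m × ΔMB = 2.21951 × (−3284) ≈ -7288.8708 million.

-7289 million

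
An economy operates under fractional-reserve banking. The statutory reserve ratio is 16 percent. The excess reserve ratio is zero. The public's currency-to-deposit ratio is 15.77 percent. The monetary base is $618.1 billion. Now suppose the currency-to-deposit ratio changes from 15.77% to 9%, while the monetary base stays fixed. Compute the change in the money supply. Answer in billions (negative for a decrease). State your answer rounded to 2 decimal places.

$442.56 billion

Initially m₁ = (1 + 0.1577) / (0.16 + 0.1577) ≈ 3.644004, so M₁ = 3.644004 × 618.1 ≈ 2252.3589 billion.
After the change m₂ = (1 + 0.09) / (0.16 + 0.09) = 4.36, so M₂ = 4.36 × 618.1 = 2694.916 billion.
ΔM = M₂ − M₁ = 2694.916 − 2252.3589 = 442.5571 billion.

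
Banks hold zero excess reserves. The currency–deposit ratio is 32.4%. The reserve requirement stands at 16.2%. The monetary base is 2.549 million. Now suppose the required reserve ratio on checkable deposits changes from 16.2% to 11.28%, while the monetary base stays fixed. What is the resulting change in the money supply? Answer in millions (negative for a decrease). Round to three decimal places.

Initially m₁ = (1 + 0.324) / (0.162 + 0.324) ≈ 2.72428, so M₁ = 2.72428 × 2.549 ≈ 6.9442 million.
After the change m₂ = (1 + 0.324) / (0.1128 + 0.324) ≈ 3.03114, so M₂ = 3.03114 × 2.549 ≈ 7.7264 million.
ΔM = M₂ − M₁ = 7.7264 − 6.9442 = 0.7822 million.

0.782 million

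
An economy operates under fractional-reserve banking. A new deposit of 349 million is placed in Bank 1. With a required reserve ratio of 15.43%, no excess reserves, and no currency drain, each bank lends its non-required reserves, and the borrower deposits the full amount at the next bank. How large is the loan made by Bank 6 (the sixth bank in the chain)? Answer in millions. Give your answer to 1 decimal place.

Each bank lends a fraction (1 − rr) = 0.8457 of the deposit it receives, so Bank 6 receives 349·0.8457^5 and lends 349·0.8457^6 ≈ 127.6802 million.

127.7 million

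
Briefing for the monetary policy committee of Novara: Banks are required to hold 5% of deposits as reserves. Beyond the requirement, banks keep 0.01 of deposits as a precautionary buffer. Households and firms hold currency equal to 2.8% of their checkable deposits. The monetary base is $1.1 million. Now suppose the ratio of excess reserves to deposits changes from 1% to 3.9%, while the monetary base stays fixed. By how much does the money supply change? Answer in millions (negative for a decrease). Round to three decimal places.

Initially m₁ = (1 + 0.028) / (0.05 + 0.01 + 0.028) ≈ 11.68182, so M₁ = 11.68182 × 1.1 ≈ 12.85 million.
After the change m₂ = (1 + 0.028) / (0.05 + 0.039 + 0.028) ≈ 8.78632, so M₂ = 8.78632 × 1.1 ≈ 9.665 million.
ΔM = M₂ − M₁ = 9.665 − 12.85 = -3.185 million.

-3.185 million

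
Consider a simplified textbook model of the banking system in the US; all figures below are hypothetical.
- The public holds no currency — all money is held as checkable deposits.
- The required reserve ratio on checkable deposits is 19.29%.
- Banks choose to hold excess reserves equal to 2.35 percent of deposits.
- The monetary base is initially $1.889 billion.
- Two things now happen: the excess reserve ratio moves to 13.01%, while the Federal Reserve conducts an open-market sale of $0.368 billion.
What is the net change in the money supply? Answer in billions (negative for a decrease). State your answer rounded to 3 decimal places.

-4.020 billion

Before: m₁ = 1 / (0.1929 + 0.0235) ≈ 4.62107, MB₁ = 1.889, so M₁ = 4.62107 × 1.889 ≈ 8.7292 billion.
After: m₂ = 1 / (0.1929 + 0.1301) ≈ 3.09598, MB₂ = 1.889 − 0.368 = 1.521, so M₂ = 3.09598 × 1.521 ≈ 4.709 billion.
ΔM = M₂ − M₁ = 4.709 − 8.7292 = -4.0202 billion.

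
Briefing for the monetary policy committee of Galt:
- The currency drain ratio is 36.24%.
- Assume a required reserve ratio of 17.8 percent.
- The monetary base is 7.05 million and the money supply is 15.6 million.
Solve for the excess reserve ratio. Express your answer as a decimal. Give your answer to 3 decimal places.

Using m = M/MB = 15.6/7.05 ≈ 2.212766. Since m = (1 + c)/(c + rr + e), the denominator satisfies c + rr + e = (1 + c)/m = (1 + 0.3624) / 2.212766 ≈ 0.615700.
With c = 0.3624 and rr = 0.178, the excess reserve ratio is 0.615700 − 0.3624 − 0.178 = 0.0753.

0.075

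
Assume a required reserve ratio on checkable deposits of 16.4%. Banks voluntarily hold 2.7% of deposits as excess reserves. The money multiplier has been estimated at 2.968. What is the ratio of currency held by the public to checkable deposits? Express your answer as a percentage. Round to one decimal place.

Using m = 2.968. From m = (1 + c)/(c + rr + e), rearranging gives 1 + c = m·(c + rr + e), so c·(1 − m) = m·(rr + e) − 1.
Hence c = [m·(rr + e) − 1]/(1 − m) = [2.968 × (0.164 + 0.027) − 1] / (1 − 2.968) ≈ 0.220077.

22.0%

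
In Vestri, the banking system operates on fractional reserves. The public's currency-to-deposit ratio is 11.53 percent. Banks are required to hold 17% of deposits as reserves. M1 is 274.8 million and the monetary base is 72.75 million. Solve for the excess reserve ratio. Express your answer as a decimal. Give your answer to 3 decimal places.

Using m = M/MB = 274.8/72.75 ≈ 3.777320. Since m = (1 + c)/(c + rr + e), the denominator satisfies c + rr + e = (1 + c)/m = (1 + 0.1153) / 3.777320 ≈ 0.295262.
With c = 0.1153 and rr = 0.17, the excess reserve ratio is 0.295262 − 0.1153 − 0.17 = 0.009962.

0.010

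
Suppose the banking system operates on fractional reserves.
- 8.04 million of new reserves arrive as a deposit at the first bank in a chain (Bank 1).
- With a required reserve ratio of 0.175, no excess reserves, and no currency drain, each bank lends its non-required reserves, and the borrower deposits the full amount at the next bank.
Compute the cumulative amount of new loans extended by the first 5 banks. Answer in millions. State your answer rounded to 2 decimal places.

Bank i lends (1 − rr)^i of the original deposit: Bank 1 lends 8.04·0.8250 = 6.6330, Bank 2 lends 8.04·0.8250² ≈ 5.4722, and so on.
Summing a geometric series: total = 8.04·[0.8250·(1 − 0.8250^5) / (1 − 0.8250)] ≈ 23.4171 million.

23.42 million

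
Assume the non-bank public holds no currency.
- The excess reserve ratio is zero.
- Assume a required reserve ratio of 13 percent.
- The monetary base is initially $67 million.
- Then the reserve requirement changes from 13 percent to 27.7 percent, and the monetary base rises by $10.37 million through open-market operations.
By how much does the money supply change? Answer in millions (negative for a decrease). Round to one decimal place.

-236.1 million

Before: m₁ = 1 / (0.13) ≈ 7.6923, MB₁ = 67, so M₁ = 7.6923 × 67 = 515.3841 million.
After: m₂ = 1 / (0.277) ≈ 3.6101, MB₂ = 67 + 10.37 = 77.37, so M₂ = 3.6101 × 77.37 ≈ 279.3134 million.
ΔM = M₂ − M₁ = 279.3134 − 515.3841 = -236.0707 million.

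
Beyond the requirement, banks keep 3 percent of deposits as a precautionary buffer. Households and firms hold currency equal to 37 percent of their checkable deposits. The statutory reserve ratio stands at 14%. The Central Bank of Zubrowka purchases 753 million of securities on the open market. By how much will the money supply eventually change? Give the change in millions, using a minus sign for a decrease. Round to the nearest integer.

The money multiplier is m = (1 + c) / (rr + e + c) = (1 + 0.37) / (0.14 + 0.03 + 0.37) ≈ 2.5370.
The purchase adds 753 million of base, so ΔM = m × ΔMB = 2.5370 × (+753) = 1910.361 million.

1910 million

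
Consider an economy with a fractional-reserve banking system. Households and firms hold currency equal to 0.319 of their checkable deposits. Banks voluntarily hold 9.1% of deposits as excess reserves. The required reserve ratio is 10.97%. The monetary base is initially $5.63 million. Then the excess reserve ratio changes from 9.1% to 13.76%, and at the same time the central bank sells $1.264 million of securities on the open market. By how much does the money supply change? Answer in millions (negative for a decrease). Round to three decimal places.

-4.120 million

Before: m₁ = (1 + 0.319) / (0.1097 + 0.091 + 0.319) ≈ 2.53800, MB₁ = 5.63, so M₁ = 2.53800 × 5.63 ≈ 14.2889 million.
After: m₂ = (1 + 0.319) / (0.1097 + 0.1376 + 0.319) ≈ 2.32915, MB₂ = 5.63 − 1.264 = 4.366, so M₂ = 2.32915 × 4.366 ≈ 10.1691 million.
ΔM = M₂ − M₁ = 10.1691 − 14.2889 = -4.1198 million.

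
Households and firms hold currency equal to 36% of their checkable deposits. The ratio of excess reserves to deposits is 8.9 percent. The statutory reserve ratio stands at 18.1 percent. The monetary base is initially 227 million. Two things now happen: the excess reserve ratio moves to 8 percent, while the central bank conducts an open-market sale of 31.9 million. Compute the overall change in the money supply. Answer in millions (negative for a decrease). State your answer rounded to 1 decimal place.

Before: m₁ = (1 + 0.36) / (0.181 + 0.089 + 0.36) ≈ 2.15873, MB₁ = 227, so M₁ = 2.15873 × 227 ≈ 490.0317 million.
After: m₂ = (1 + 0.36) / (0.181 + 0.08 + 0.36) ≈ 2.19002, MB₂ = 227 − 31.9 = 195.1, so M₂ = 2.19002 × 195.1 ≈ 427.2729 million.
ΔM = M₂ − M₁ = 427.2729 − 490.0317 = -62.7588 million.

-62.8 million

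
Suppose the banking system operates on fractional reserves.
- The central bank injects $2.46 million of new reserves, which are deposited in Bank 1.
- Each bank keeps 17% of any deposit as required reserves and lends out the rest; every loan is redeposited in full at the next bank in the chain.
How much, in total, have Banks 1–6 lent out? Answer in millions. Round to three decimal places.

$8.084 million

Bank i lends (1 − rr)^i of the original deposit: Bank 1 lends 2.46·0.8300 = 2.0418, Bank 2 lends 2.46·0.8300² ≈ 1.6947, and so on.
Summing a geometric series: total = 2.46·[0.8300·(1 − 0.8300^6) / (1 − 0.8300)] ≈ 8.0838 million.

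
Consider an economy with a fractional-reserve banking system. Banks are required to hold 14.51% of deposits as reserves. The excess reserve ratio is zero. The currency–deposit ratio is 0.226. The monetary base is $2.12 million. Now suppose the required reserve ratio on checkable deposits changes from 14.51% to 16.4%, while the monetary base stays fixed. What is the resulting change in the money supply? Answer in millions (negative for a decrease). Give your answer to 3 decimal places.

-0.339 million

Initially m₁ = (1 + 0.226) / (0.1451 + 0.226) ≈ 3.30369, so M₁ = 3.30369 × 2.12 ≈ 7.0038 million.
After the change m₂ = (1 + 0.226) / (0.164 + 0.226) ≈ 3.14359, so M₂ = 3.14359 × 2.12 ≈ 6.6644 million.
ΔM = M₂ − M₁ = 6.6644 − 7.0038 = -0.3394 million.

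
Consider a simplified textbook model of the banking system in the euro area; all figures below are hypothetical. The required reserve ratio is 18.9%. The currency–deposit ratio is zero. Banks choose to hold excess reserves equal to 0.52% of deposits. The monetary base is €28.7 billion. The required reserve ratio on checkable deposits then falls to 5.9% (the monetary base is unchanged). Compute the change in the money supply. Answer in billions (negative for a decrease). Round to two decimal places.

€299.25 billion

Initially m₁ = 1 / (0.189 + 0.0052) ≈ 5.14933, so M₁ = 5.14933 × 28.7 ≈ 147.7858 billion.
After the change m₂ = 1 / (0.059 + 0.0052) ≈ 15.57632, so M₂ = 15.57632 × 28.7 ≈ 447.0404 billion.
ΔM = M₂ − M₁ = 447.0404 − 147.7858 = 299.2546 billion.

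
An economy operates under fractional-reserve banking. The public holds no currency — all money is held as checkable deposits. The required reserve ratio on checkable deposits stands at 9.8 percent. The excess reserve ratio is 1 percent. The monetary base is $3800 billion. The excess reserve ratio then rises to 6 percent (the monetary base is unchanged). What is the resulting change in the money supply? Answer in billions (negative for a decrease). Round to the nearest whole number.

Initially m₁ = 1 / (0.098 + 0.01) ≈ 9.25926, so M₁ = 9.25926 × 3800 = 35185.188 billion.
After the change m₂ = 1 / (0.098 + 0.06) ≈ 6.32911, so M₂ = 6.32911 × 3800 = 24050.618 billion.
ΔM = M₂ − M₁ = 24050.618 − 35185.188 = -11134.57 billion.

-11135 billion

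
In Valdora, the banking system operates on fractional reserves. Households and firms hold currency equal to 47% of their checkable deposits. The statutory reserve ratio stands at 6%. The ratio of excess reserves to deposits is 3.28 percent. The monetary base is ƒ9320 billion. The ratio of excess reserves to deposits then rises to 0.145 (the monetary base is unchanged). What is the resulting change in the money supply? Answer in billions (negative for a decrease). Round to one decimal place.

Initially m₁ = (1 + 0.47) / (0.06 + 0.0328 + 0.47) ≈ 2.611940, so M₁ = 2.611940 × 9320 = 24343.2808 billion.
After the change m₂ = (1 + 0.47) / (0.06 + 0.145 + 0.47) ≈ 2.177778, so M₂ = 2.177778 × 9320 ≈ 20296.891 billion.
ΔM = M₂ − M₁ = 20296.891 − 24343.2808 = -4046.3898 billion.

-4046.4 billion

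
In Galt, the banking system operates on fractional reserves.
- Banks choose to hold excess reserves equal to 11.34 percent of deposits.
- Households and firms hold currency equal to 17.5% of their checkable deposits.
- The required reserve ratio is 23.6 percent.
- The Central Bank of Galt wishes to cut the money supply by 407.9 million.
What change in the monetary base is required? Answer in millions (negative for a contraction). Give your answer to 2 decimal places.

The money multiplier is m = (1 + c) / (rr + e + c) = (1 + 0.175) / (0.236 + 0.1134 + 0.175) ≈ 2.240656.
ΔMB = ΔM / m = (−407.9) / 2.240656 ≈ -182.0449 million.

-182.04 million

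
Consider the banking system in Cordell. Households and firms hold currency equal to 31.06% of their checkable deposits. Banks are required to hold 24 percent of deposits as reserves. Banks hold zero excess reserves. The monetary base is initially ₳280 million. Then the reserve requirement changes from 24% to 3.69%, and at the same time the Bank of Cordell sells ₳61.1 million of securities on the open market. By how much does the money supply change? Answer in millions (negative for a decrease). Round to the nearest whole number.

₳159 million

Before: m₁ = (1 + 0.3106) / (0.24 + 0.3106) ≈ 2.3803, MB₁ = 280, so M₁ = 2.3803 × 280 = 666.484 million.
After: m₂ = (1 + 0.3106) / (0.0369 + 0.3106) ≈ 3.7715, MB₂ = 280 − 61.1 = 218.9, so M₂ = 3.7715 × 218.9 ≈ 825.5814 million.
ΔM = M₂ − M₁ = 825.5814 − 666.484 = 159.0974 million.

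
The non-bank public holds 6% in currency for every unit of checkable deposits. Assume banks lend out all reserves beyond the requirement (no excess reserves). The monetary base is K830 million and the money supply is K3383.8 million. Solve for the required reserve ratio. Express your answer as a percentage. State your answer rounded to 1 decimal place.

20.0%

Using m = M/MB = 3383.8/830 ≈ 4.076867. Since m = (1 + c)/(c + rr + e), the denominator satisfies c + rr + e = (1 + c)/m = (1 + 0.06) / 4.076867 ≈ 0.260004.
With c = 0.06 and e = 0, the required reserve ratio is 0.260004 − 0.06 − 0 = 0.200004.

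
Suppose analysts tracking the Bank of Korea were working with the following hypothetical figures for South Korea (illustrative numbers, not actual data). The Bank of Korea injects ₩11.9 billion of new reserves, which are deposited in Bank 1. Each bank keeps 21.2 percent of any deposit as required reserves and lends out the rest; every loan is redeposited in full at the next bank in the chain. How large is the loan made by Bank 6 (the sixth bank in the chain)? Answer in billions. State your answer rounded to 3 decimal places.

₩2.849 billion

Each bank lends a fraction (1 − rr) = 0.7880 of the deposit it receives, so Bank 6 receives 11.9·0.7880^5 and lends 11.9·0.7880^6 ≈ 2.8491 billion.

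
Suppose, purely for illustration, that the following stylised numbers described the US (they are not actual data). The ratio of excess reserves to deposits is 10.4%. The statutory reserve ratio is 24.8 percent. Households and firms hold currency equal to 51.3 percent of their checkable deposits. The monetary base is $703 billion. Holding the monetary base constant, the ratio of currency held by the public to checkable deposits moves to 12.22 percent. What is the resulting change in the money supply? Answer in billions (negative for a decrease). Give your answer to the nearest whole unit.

Initially m₁ = (1 + 0.513) / (0.248 + 0.104 + 0.513) ≈ 1.7491, so M₁ = 1.7491 × 703 = 1229.6173 billion.
After the change m₂ = (1 + 0.1222) / (0.248 + 0.104 + 0.1222) ≈ 2.3665, so M₂ = 2.3665 × 703 = 1663.6495 billion.
ΔM = M₂ − M₁ = 1663.6495 − 1229.6173 = 434.0322 billion.

$434 billion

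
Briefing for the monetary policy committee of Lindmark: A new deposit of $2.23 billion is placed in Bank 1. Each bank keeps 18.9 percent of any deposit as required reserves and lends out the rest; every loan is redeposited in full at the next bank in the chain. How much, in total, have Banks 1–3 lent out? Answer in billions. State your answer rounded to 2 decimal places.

Bank i lends (1 − rr)^i of the original deposit: Bank 1 lends 2.23·0.8110 ≈ 1.8085, Bank 2 lends 2.23·0.8110² ≈ 1.4667, and so on.
Summing a geometric series: total = 2.23·[0.8110·(1 − 0.8110^3) / (1 − 0.8110)] ≈ 4.4648 billion.

$4.46 billion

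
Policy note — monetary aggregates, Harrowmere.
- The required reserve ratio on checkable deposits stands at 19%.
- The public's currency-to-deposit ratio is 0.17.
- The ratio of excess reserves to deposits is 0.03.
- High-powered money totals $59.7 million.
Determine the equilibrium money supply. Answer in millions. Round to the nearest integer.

$179 million

The money multiplier is m = (1 + c) / (rr + e + c) = (1 + 0.17) / (0.19 + 0.03 + 0.17) = 3.
So M = m × MB = 3 × 59.7 = 179.1 million.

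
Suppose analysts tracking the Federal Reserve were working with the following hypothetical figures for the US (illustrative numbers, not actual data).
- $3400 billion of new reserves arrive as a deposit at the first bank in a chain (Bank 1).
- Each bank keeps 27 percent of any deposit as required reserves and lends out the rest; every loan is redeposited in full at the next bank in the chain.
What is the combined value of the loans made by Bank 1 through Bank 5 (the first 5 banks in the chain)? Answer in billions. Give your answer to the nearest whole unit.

$7287 billion

Bank i lends (1 − rr)^i of the original deposit: Bank 1 lends 3400·0.7300 = 2482.0000, Bank 2 lends 3400·0.7300² = 1811.8600, and so on.
Summing a geometric series: total = 3400·[0.7300·(1 − 0.7300^5) / (1 − 0.7300)] ≈ 7286.9023 billion.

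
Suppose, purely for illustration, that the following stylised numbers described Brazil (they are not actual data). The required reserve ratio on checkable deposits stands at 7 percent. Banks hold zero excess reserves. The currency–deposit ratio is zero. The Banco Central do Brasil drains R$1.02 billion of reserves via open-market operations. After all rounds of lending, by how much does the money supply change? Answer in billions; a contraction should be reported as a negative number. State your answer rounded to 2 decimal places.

-14.57 billion

The simple money multiplier is m = 1/rr = 1/0.07 ≈ 14.2857.
An open-market sale reduces the monetary base by 1.02 billion, so ΔM = m × ΔMB = 14.2857 × (−1.02) ≈ -14.5714 billion.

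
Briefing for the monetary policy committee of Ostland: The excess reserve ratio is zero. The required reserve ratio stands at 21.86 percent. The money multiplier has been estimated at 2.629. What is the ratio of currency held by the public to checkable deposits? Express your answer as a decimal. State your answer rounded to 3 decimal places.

Using m = 2.629. From m = (1 + c)/(c + rr + e), rearranging gives 1 + c = m·(c + rr + e), so c·(1 − m) = m·(rr + e) − 1.
Hence c = [m·(rr + e) − 1]/(1 − m) = [2.629 × (0.2186 + 0) − 1] / (1 − 2.629) ≈ 0.261081.

0.261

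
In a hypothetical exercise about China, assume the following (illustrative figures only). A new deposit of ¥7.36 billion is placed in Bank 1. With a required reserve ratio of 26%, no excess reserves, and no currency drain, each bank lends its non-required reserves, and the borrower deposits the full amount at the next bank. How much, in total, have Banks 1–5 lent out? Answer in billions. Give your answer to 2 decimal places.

¥16.30 billion

Bank i lends (1 − rr)^i of the original deposit: Bank 1 lends 7.36·0.7400 = 5.4464, Bank 2 lends 7.36·0.7400² ≈ 4.0303, and so on.
Summing a geometric series: total = 7.36·[0.7400·(1 − 0.7400^5) / (1 − 0.7400)] ≈ 16.2994 billion.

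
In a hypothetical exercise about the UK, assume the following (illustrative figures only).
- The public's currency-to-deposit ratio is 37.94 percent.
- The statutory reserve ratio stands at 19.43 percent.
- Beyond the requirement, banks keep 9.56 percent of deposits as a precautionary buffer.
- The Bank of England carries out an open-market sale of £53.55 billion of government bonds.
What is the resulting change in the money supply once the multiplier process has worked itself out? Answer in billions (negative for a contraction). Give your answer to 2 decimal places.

-110.36 billion

The money multiplier is m = (1 + c) / (rr + e + c) = (1 + 0.3794) / (0.1943 + 0.0956 + 0.3794) ≈ 2.06096.
The sale removes 53.55 billion of base, so ΔM = m × ΔMB = 2.06096 × (−53.55) ≈ -110.3644 billion.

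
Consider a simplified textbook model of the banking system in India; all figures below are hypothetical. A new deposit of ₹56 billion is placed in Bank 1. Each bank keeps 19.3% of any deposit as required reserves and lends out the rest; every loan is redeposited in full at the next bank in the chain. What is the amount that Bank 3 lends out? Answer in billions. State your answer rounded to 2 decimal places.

Each bank lends a fraction (1 − rr) = 0.8070 of the deposit it receives, so Bank 3 receives 56·0.8070^2 and lends 56·0.8070^3 ≈ 29.4312 billion.

₹29.43 billion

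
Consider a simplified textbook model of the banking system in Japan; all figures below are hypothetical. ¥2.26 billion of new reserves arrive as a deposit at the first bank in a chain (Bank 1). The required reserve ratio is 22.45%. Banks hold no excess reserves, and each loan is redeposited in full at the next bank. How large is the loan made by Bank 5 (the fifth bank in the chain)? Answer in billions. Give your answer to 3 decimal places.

Each bank lends a fraction (1 − rr) = 0.7755 of the deposit it receives, so Bank 5 receives 2.26·0.7755^4 and lends 2.26·0.7755^5 ≈ 0.6339 billion.

¥0.634 billion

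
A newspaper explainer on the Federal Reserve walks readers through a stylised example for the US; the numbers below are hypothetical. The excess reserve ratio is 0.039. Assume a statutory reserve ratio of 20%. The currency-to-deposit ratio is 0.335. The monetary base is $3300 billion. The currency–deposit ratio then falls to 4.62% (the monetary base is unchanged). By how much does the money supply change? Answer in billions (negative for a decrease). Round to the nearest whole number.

Initially m₁ = (1 + 0.335) / (0.2 + 0.039 + 0.335) ≈ 2.32578, so M₁ = 2.32578 × 3300 = 7675.074 billion.
After the change m₂ = (1 + 0.0462) / (0.2 + 0.039 + 0.0462) ≈ 3.66830, so M₂ = 3.66830 × 3300 = 12105.39 billion.
ΔM = M₂ − M₁ = 12105.39 − 7675.074 = 4430.316 billion.

$4430 billion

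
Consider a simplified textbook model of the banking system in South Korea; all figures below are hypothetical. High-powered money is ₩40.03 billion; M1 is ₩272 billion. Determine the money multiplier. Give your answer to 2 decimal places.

The money multiplier is m = M / MB = 272 / 40.03 ≈ 6.79490.

6.79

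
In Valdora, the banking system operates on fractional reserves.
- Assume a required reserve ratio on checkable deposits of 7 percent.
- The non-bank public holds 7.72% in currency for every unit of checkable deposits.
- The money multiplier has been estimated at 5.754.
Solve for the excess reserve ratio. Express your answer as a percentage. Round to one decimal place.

4.0%

Using m = 5.754. Since m = (1 + c)/(c + rr + e), the denominator satisfies c + rr + e = (1 + c)/m = (1 + 0.0772) / 5.754 ≈ 0.187209.
With c = 0.0772 and rr = 0.07, the excess reserve ratio is 0.187209 − 0.0772 − 0.07 = 0.040009.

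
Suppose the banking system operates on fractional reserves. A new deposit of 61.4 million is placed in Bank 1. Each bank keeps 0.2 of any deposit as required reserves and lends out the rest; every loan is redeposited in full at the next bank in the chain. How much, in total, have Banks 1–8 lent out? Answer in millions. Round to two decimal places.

Bank i lends (1 − rr)^i of the original deposit: Bank 1 lends 61.4·0.8000 = 49.1200, Bank 2 lends 61.4·0.8000² = 39.2960, and so on.
Summing a geometric series: total = 61.4·[0.8000·(1 − 0.8000^8) / (1 − 0.8000)] ≈ 204.3952 million.

204.40 million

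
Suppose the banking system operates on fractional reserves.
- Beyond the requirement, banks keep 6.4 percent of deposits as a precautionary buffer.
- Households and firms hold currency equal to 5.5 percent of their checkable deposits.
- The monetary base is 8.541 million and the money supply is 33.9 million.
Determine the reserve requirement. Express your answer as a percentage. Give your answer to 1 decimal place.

14.7%

Using m = M/MB = 33.9/8.541 ≈ 3.969090. Since m = (1 + c)/(c + rr + e), the denominator satisfies c + rr + e = (1 + c)/m = (1 + 0.055) / 3.969090 = 0.265804.
With c = 0.055 and e = 0.064, the reserve requirement is 0.265804 − 0.055 − 0.064 = 0.146804.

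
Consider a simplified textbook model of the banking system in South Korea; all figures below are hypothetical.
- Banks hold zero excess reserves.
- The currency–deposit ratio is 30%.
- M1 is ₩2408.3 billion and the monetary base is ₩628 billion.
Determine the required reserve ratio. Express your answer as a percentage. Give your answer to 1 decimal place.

Using m = M/MB = 2408.3/628 ≈ 3.834873. Since m = (1 + c)/(c + rr + e), the denominator satisfies c + rr + e = (1 + c)/m = (1 + 0.3) / 3.834873 ≈ 0.338994.
With c = 0.3 and e = 0, the required reserve ratio is 0.338994 − 0.3 − 0 = 0.038994.

3.9%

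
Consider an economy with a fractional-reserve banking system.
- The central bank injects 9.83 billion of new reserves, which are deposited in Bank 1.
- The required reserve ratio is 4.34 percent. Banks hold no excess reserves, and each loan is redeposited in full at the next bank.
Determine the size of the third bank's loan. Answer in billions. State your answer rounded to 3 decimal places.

Each bank lends a fraction (1 − rr) = 0.9566 of the deposit it receives, so Bank 3 receives 9.83·0.9566^2 and lends 9.83·0.9566^3 ≈ 8.6049 billion.

8.605 billion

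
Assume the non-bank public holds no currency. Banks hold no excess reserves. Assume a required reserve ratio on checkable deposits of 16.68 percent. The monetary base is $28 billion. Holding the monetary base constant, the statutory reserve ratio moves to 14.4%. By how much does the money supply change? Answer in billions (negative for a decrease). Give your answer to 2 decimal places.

Initially m₁ = 1 / (0.1668) ≈ 5.99520, so M₁ = 5.99520 × 28 = 167.8656 billion.
After the change m₂ = 1 / (0.144) ≈ 6.94444, so M₂ = 6.94444 × 28 ≈ 194.4443 billion.
ΔM = M₂ − M₁ = 194.4443 − 167.8656 = 26.5787 billion.

$26.58 billion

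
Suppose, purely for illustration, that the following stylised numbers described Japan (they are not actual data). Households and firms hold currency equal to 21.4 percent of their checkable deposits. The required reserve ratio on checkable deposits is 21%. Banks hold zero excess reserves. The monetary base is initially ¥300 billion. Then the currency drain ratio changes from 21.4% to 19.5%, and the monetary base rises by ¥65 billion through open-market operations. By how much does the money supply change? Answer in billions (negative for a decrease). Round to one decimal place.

¥218.0 billion

Before: m₁ = (1 + 0.214) / (0.21 + 0.214) ≈ 2.86321, MB₁ = 300, so M₁ = 2.86321 × 300 = 858.963 billion.
After: m₂ = (1 + 0.195) / (0.21 + 0.195) ≈ 2.95062, MB₂ = 300 + 65 = 365, so M₂ = 2.95062 × 365 = 1076.9763 billion.
ΔM = M₂ − M₁ = 1076.9763 − 858.963 = 218.0133 billion.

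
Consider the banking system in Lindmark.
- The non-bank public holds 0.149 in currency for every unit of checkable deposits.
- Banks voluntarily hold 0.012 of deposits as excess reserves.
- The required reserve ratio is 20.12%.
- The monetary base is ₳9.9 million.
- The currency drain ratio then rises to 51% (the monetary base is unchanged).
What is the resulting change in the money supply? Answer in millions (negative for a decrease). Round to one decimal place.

Initially m₁ = (1 + 0.149) / (0.2012 + 0.012 + 0.149) ≈ 3.1723, so M₁ = 3.1723 × 9.9 ≈ 31.4058 million.
After the change m₂ = (1 + 0.51) / (0.2012 + 0.012 + 0.51) ≈ 2.0879, so M₂ = 2.0879 × 9.9 ≈ 20.6702 million.
ΔM = M₂ − M₁ = 20.6702 − 31.4058 = -10.7356 million.

-10.7 million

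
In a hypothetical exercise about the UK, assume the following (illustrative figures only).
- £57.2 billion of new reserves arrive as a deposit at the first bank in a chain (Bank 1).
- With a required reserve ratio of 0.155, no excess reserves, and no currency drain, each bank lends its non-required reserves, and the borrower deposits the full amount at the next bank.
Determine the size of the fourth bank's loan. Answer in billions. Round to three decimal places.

£29.162 billion

Each bank lends a fraction (1 − rr) = 0.8450 of the deposit it receives, so Bank 4 receives 57.2·0.8450^3 and lends 57.2·0.8450^4 ≈ 29.1624 billion.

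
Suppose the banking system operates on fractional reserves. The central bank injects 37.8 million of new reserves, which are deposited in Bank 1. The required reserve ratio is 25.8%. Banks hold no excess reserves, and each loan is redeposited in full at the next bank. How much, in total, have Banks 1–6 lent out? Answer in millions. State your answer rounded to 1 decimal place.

90.6 million

Bank i lends (1 − rr)^i of the original deposit: Bank 1 lends 37.8·0.7420 = 28.0476, Bank 2 lends 37.8·0.7420² ≈ 20.8113, and so on.
Summing a geometric series: total = 37.8·[0.7420·(1 − 0.7420^6) / (1 − 0.7420)] ≈ 90.5690 million.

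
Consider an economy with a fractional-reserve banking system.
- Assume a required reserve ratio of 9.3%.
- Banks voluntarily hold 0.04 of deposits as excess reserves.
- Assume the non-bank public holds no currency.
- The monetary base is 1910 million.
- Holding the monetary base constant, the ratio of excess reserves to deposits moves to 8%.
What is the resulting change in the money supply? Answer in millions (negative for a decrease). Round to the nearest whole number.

-3320 million

Initially m₁ = 1 / (0.093 + 0.04) ≈ 7.51880, so M₁ = 7.51880 × 1910 = 14360.908 million.
After the change m₂ = 1 / (0.093 + 0.08) ≈ 5.78035, so M₂ = 5.78035 × 1910 = 11040.4685 million.
ΔM = M₂ − M₁ = 11040.4685 − 14360.908 = -3320.4395 million.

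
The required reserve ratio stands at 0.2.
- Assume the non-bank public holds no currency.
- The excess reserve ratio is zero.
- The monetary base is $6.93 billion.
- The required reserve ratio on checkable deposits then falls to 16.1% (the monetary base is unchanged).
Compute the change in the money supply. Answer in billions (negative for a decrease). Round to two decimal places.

$8.39 billion

Initially m₁ = 1 / (0.2) = 5, so M₁ = 5 × 6.93 = 34.65 billion.
After the change m₂ = 1 / (0.161) ≈ 6.2112, so M₂ = 6.2112 × 6.93 ≈ 43.0436 billion.
ΔM = M₂ − M₁ = 43.0436 − 34.65 = 8.3936 billion.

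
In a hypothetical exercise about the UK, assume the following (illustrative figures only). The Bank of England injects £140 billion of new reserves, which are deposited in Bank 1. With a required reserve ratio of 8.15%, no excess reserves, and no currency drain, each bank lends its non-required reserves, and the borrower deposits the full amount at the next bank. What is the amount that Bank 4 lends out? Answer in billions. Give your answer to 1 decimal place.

Each bank lends a fraction (1 − rr) = 0.9185 of the deposit it receives, so Bank 4 receives 140·0.9185^3 and lends 140·0.9185^4 ≈ 99.6425 billion.

£99.6 billion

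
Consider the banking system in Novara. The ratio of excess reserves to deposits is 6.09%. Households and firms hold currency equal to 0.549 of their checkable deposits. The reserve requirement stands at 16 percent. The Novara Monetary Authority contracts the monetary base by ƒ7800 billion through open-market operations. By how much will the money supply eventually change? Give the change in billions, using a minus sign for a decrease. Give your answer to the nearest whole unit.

-15693 billion

The money multiplier is m = (1 + c) / (rr + e + c) = (1 + 0.549) / (0.16 + 0.0609 + 0.549) ≈ 2.01195.
The sale removes 7800 billion of base, so ΔM = m × ΔMB = 2.01195 × (−7800) = -15693.21 billion.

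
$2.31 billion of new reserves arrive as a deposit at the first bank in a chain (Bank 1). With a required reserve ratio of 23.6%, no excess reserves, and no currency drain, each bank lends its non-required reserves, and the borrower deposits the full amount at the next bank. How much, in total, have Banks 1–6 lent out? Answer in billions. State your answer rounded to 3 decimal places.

$5.991 billion

Bank i lends (1 − rr)^i of the original deposit: Bank 1 lends 2.31·0.7640 ≈ 1.7648, Bank 2 lends 2.31·0.7640² ≈ 1.3483, and so on.
Summing a geometric series: total = 2.31·[0.7640·(1 − 0.7640^6) / (1 − 0.7640)] ≈ 5.9910 billion.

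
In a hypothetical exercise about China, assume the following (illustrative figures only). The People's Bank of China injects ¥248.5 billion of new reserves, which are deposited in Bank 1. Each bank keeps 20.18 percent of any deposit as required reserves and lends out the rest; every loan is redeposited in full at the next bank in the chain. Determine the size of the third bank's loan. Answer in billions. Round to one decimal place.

¥126.4 billion

Each bank lends a fraction (1 − rr) = 0.7982 of the deposit it receives, so Bank 3 receives 248.5·0.7982^2 and lends 248.5·0.7982^3 ≈ 126.3751 billion.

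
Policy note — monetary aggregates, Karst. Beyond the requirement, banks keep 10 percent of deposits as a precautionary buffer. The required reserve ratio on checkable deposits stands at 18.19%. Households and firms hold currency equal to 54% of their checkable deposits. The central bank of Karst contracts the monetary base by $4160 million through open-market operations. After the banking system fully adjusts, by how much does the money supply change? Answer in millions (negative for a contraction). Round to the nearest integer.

-7795 million

The money multiplier is m = (1 + c) / (rr + e + c) = (1 + 0.54) / (0.1819 + 0.1 + 0.54) ≈ 1.87371.
The sale removes 4160 million of base, so ΔM = m × ΔMB = 1.87371 × (−4160) = -7794.6336 million.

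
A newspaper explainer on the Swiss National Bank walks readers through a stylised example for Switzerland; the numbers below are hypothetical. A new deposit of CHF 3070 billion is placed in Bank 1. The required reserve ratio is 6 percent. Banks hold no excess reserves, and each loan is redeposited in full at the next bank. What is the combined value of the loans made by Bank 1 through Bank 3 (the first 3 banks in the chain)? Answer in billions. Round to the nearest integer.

Bank i lends (1 − rr)^i of the original deposit: Bank 1 lends 3070·0.9400 = 2885.8000, Bank 2 lends 3070·0.9400² = 2712.6520, and so on.
Summing a geometric series: total = 3070·[0.9400·(1 − 0.9400^3) / (1 − 0.9400)] ≈ 8148.3449 billion.

CHF 8148 billion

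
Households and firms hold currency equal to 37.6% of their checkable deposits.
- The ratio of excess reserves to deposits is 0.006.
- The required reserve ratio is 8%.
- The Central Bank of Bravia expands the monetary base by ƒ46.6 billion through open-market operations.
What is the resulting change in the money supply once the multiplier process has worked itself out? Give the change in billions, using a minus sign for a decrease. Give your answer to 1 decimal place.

The money multiplier is m = (1 + c) / (rr + e + c) = (1 + 0.376) / (0.08 + 0.006 + 0.376) ≈ 2.9784.
The purchase adds 46.6 billion of base, so ΔM = m × ΔMB = 2.9784 × (+46.6) ≈ 138.7934 billion.

ƒ138.8 billion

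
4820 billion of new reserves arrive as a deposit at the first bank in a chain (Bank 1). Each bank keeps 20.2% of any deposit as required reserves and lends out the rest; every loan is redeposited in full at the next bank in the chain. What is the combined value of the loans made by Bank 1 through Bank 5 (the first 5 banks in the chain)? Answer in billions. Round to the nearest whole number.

12880 billion

Bank i lends (1 − rr)^i of the original deposit: Bank 1 lends 4820·0.7980 = 3846.3600, Bank 2 lends 4820·0.7980² ≈ 3069.3953, and so on.
Summing a geometric series: total = 4820·[0.7980·(1 − 0.7980^5) / (1 − 0.7980)] ≈ 12879.5093 billion.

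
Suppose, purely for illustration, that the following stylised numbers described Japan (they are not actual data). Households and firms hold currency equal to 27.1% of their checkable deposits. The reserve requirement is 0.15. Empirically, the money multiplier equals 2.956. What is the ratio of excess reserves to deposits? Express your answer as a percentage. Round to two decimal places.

0.90%

Using m = 2.956. Since m = (1 + c)/(c + rr + e), the denominator satisfies c + rr + e = (1 + c)/m = (1 + 0.271) / 2.956 ≈ 0.429973.
With c = 0.271 and rr = 0.15, the ratio of excess reserves to deposits is 0.429973 − 0.271 − 0.15 = 0.008973.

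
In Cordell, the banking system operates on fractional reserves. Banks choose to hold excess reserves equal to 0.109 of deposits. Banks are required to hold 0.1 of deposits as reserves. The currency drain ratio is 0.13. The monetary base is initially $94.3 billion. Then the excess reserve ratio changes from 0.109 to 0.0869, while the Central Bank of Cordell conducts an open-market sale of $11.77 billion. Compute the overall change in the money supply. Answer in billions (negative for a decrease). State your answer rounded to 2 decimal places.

-20.05 billion

Before: m₁ = (1 + 0.13) / (0.1 + 0.109 + 0.13) ≈ 3.33333, MB₁ = 94.3, so M₁ = 3.33333 × 94.3 ≈ 314.333 billion.
After: m₂ = (1 + 0.13) / (0.1 + 0.0869 + 0.13) ≈ 3.56579, MB₂ = 94.3 − 11.77 = 82.53, so M₂ = 3.56579 × 82.53 ≈ 294.2846 billion.
ΔM = M₂ − M₁ = 294.2846 − 314.333 = -20.0484 billion.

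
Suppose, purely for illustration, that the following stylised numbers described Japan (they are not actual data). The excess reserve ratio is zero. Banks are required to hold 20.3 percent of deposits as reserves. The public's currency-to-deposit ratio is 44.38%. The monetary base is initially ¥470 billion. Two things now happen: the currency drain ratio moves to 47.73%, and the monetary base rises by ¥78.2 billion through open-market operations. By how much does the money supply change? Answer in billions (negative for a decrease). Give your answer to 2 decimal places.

¥141.30 billion

Before: m₁ = (1 + 0.4438) / (0.203 + 0.4438) ≈ 2.232220, MB₁ = 470, so M₁ = 2.232220 × 470 = 1049.1434 billion.
After: m₂ = (1 + 0.4773) / (0.203 + 0.4773) ≈ 2.171542, MB₂ = 470 + 78.2 = 548.2, so M₂ = 2.171542 × 548.2 ≈ 1190.4393 billion.
ΔM = M₂ − M₁ = 1190.4393 − 1049.1434 = 141.2959 billion.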